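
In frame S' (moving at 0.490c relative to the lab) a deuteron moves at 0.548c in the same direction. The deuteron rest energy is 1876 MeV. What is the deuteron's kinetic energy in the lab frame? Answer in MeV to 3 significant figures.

u_lab = (0.548 + 0.490)/(1 + 0.548×0.490) = 0.818276
γ = 1/√(1 − 0.818276²) = 1.7397
K = (γ − 1)m₀c² = (1.7397 − 1) × 1876 = 0.73966 × 1876 = 1390 MeV

K ≈ 1390 MeV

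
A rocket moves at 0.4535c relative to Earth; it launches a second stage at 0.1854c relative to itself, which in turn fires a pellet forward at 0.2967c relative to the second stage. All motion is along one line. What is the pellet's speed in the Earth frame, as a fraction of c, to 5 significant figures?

u ≈ 0.75417c

Compose boost 2: (0.1854 + 0.4535)/(1 + 0.1854×0.4535) = 0.63890/1.084079 = 0.5893482
Compose boost 3: (0.2967 + 0.5893482)/(1 + 0.2967×0.5893482) = 0.8860482/1.174860 = 0.75417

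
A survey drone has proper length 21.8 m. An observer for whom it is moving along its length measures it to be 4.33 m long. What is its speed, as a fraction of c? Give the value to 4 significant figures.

γ = L₀/L = 21.8/4.33 = 5.03464
β = √(1 − 1/γ²) = 0.9801

β ≈ 0.9801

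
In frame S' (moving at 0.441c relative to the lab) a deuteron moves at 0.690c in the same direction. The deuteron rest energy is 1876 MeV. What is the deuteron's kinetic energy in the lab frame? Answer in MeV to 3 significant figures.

K ≈ 1890 MeV

u_lab = (0.690 + 0.441)/(1 + 0.690×0.441) = 0.867138
γ = 1/√(1 − 0.867138²) = 2.0078
K = (γ − 1)m₀c² = (2.0078 − 1) × 1876 = 1.0078 × 1876 = 1890 MeV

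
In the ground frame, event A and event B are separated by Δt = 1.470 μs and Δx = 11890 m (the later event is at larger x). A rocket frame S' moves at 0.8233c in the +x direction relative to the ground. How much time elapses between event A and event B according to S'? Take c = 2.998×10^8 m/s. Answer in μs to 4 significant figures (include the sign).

Δt' ≈ -54.94 μs

γ = 1/√(1 − 0.8233²) = 1.76178
Δt' = γ(Δt − vΔx/c²) = 1.76178 × (1.470 μs − 0.8233×11890 m / (2.998×10^8 m/s))
= 1.76178 × (-31.1819 μs) = -54.94 μs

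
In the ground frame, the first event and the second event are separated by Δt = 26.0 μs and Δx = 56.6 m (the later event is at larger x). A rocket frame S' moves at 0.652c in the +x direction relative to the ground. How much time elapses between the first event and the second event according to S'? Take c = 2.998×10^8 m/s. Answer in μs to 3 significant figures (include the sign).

γ = 1/√(1 − 0.652²) = 1.3189
Δt' = γ(Δt − vΔx/c²) = 1.3189 × (26.0 μs − 0.652×56.6 m / (2.998×10^8 m/s))
= 1.3189 × (25.877 μs) = 34.1 μs

Δt' ≈ 34.1 μs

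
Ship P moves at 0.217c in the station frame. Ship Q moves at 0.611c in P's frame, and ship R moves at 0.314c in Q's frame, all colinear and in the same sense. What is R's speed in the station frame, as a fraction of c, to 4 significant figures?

u ≈ 0.8500c

Compose boost 2: (0.611 + 0.217)/(1 + 0.611×0.217) = 0.8280/1.13259 = 0.731070
Compose boost 3: (0.314 + 0.731070)/(1 + 0.314×0.731070) = 1.04507/1.22956 = 0.8500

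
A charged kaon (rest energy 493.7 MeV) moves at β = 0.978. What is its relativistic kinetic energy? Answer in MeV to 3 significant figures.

K ≈ 1870 MeV

γ = 1/√(1 − 0.978²) = 4.7938
K = (γ − 1)m₀c² = (4.7938 − 1) × 493.7 MeV = 3.7938 × 493.7 MeV = 1870 MeV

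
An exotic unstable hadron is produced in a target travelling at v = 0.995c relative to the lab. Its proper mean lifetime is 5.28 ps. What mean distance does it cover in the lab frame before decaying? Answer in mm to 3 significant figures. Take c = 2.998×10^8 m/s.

d ≈ 15.8 mm

γ = 1/√(1 − 0.995²) = 10.013
Dilated lifetime: Δt = γτ₀ = 10.013 × 5.28 ps = 52.866 ps
d = vΔt = 0.995c × 52.866 ps = 2.9830×10^8 m/s × 5.2866×10^-11 s = 15.8 mm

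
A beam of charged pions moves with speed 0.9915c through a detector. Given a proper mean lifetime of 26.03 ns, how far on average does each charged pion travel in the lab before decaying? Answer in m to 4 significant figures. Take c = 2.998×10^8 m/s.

γ = 1/√(1 − 0.9915²) = 7.68600
Dilated lifetime: Δt = γτ₀ = 7.68600 × 26.03 ns = 200.067 ns
d = vΔt = 0.9915c × 200.067 ns = 2.97252×10^8 m/s × 2.00067×10^-7 s = 59.47 m

d ≈ 59.47 m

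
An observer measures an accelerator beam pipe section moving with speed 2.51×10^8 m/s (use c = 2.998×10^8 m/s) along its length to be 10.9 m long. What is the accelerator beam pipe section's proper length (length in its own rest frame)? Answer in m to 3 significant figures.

L₀ ≈ 19.9 m

β = v/c = 2.51×10^8 / 2.998×10^8 = 0.83722
γ = 1/√(1 − 0.83722²) = 1.8286
L₀ = γL = 1.8286 × 10.9 = 19.9 m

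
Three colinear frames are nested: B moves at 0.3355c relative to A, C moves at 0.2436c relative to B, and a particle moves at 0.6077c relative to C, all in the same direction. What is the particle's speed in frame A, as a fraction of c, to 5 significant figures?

u ≈ 0.86246c

Compose boost 2: (0.2436 + 0.3355)/(1 + 0.2436×0.3355) = 0.57910/1.081728 = 0.5353472
Compose boost 3: (0.6077 + 0.5353472)/(1 + 0.6077×0.5353472) = 1.143047/1.325331 = 0.86246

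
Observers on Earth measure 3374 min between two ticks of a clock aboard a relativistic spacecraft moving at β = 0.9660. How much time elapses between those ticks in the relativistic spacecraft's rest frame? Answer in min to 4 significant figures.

γ = 1/√(1 − 0.9660²) = 3.86784
Proper time: τ₀ = Δt/γ = 3374/3.86784 = 872.3 min

τ₀ ≈ 872.3 min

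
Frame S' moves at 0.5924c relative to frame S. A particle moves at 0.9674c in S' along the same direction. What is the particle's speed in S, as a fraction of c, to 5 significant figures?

Relativistic velocity addition: u = (u' + v)/(1 + u'v/c²)
= (0.9674 + 0.5924)/(1 + 0.9674×0.5924) = 1.5598/1.573088 = 0.99155

u ≈ 0.99155c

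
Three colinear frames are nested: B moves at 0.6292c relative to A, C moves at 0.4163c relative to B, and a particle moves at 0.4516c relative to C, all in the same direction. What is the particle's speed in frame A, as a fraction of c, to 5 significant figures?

u ≈ 0.93155c

Compose boost 2: (0.4163 + 0.6292)/(1 + 0.4163×0.6292) = 1.0455/1.261936 = 0.8284890
Compose boost 3: (0.4516 + 0.8284890)/(1 + 0.4516×0.8284890) = 1.280089/1.374146 = 0.93155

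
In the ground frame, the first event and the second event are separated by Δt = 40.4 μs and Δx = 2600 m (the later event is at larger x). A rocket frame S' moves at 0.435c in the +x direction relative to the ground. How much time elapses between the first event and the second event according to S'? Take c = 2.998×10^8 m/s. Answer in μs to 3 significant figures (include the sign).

Δt' ≈ 40.7 μs

γ = 1/√(1 − 0.435²) = 1.1106
Δt' = γ(Δt − vΔx/c²) = 1.1106 × (40.4 μs − 0.435×2600 m / (2.998×10^8 m/s))
= 1.1106 × (36.627 μs) = 40.7 μs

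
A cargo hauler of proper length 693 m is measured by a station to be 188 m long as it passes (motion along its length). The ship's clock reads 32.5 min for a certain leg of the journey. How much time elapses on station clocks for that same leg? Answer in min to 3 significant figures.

Δt ≈ 120 min

Length contraction ⇒ γ = L₀/L = 693/188 = 3.6862
Time dilation: Δt = γτ₀ = 3.6862 × 32.5 min = 120 min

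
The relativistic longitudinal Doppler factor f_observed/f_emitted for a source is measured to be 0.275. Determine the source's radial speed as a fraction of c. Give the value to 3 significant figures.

β ≈ 0.859

f_obs/f_src = √((1−β)/(1+β)) = 0.275  ⇒  (1−β)/(1+β) = 0.075625
β = |1 − D²|/(1 + D²) = |1 − 0.075625|/(1 + 0.075625) = 0.859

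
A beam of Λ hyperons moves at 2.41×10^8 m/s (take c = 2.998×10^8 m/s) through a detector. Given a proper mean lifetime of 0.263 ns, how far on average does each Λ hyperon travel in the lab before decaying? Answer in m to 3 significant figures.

d ≈ 0.107 m

β = v/c = 2.41×10^8 / 2.998×10^8 = 0.80387
γ = 1/√(1 − 0.80387²) = 1.6812
Dilated lifetime: Δt = γτ₀ = 1.6812 × 0.263 ns = 0.44216 ns
d = vΔt = 0.80387c × 0.44216 ns = 2.4100×10^8 m/s × 4.4216×10^-10 s = 0.107 m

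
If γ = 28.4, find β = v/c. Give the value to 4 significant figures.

β ≈ 0.9994

β = √(1 − 1/γ²) = √(1 − 1/28.4²) = √(0.998760) = 0.9994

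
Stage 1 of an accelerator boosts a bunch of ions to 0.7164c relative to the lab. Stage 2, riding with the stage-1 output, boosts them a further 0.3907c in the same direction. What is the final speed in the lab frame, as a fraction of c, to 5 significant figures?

Compose boost 2: (0.3907 + 0.7164)/(1 + 0.3907×0.7164) = 1.1071/1.279897 = 0.86499

u ≈ 0.86499c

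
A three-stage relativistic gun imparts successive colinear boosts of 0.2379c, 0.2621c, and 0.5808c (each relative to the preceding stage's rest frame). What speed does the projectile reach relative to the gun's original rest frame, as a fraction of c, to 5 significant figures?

u ≈ 0.82573c

Compose boost 2: (0.2621 + 0.2379)/(1 + 0.2621×0.2379) = 0.50000/1.062354 = 0.4706531
Compose boost 3: (0.5808 + 0.4706531)/(1 + 0.5808×0.4706531) = 1.051453/1.273355 = 0.82573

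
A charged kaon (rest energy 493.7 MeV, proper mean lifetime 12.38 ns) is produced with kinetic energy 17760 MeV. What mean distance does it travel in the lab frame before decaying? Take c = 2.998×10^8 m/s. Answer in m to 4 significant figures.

γ = 1 + K/(m₀c²) = 1 + 17760/493.7 = 36.9733
β = √(1 − 1/γ²) = 0.999634
Dilated lifetime: γτ₀ = 36.9733 × 12.38 ns = 457.729 ns
d = βc·γτ₀ = 0.999634 × (2.998×10^8 m/s) × 4.57729×10^-7 s = 137.2 m

d ≈ 137.2 m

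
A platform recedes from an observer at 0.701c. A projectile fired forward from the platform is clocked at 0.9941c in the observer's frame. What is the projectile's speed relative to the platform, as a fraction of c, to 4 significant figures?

u' ≈ 0.9669c

Inverse velocity addition: u' = (u − v)/(1 − uv/c²)
= (0.9941 − 0.701)/(1 − 0.9941×0.701) = 0.2931/0.303136 = 0.9669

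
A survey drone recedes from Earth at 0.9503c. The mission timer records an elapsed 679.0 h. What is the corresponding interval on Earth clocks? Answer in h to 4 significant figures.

Δt ≈ 2181 h

γ = 1/√(1 − 0.9503²) = 3.21197
Time dilation: Δt = γτ₀ = 3.21197 × 679.0 h = 2181 h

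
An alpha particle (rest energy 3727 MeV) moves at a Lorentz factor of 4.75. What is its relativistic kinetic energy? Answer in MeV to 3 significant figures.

K ≈ 14000 MeV

γ = 4.75 (given)
K = (γ − 1)m₀c² = (4.75 − 1) × 3727 MeV = 3.7500 × 3727 MeV = 14000 MeV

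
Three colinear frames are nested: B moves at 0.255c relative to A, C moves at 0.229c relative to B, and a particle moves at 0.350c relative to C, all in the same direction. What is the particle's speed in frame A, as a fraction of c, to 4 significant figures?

u ≈ 0.6959c

Compose boost 2: (0.229 + 0.255)/(1 + 0.229×0.255) = 0.4840/1.05839 = 0.457296
Compose boost 3: (0.350 + 0.457296)/(1 + 0.350×0.457296) = 0.807296/1.16005 = 0.6959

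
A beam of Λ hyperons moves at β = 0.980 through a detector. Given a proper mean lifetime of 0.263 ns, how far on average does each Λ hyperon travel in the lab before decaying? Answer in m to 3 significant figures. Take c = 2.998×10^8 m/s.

γ = 1/√(1 − 0.980²) = 5.0252
Dilated lifetime: Δt = γτ₀ = 5.0252 × 0.263 ns = 1.3216 ns
d = vΔt = 0.980c × 1.3216 ns = 2.9380×10^8 m/s × 1.3216×10^-9 s = 0.388 m

d ≈ 0.388 m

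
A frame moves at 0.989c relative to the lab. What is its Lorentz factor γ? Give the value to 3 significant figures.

γ ≈ 6.76

γ = 1/√(1 − β²) = 1/√(1 − 0.989²) = 1/√(0.021879) = 6.76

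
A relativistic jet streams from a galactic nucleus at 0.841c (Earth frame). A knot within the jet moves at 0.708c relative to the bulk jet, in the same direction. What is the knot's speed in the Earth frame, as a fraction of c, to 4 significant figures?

Relativistic velocity addition: u = (u' + v)/(1 + u'v/c²)
= (0.708 + 0.841)/(1 + 0.708×0.841) = 1.549/1.59543 = 0.9709

u ≈ 0.9709c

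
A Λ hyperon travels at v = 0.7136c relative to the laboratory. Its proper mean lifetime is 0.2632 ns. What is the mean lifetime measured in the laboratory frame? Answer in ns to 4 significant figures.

γ = 1/√(1 − 0.7136²) = 1.42744
Time dilation: Δt = γτ₀ = 1.42744 × 0.2632 ns = 0.3757 ns

Δt ≈ 0.3757 ns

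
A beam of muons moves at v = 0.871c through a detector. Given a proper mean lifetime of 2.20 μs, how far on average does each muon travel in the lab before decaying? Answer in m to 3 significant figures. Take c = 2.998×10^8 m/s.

γ = 1/√(1 − 0.871²) = 2.0355
Dilated lifetime: Δt = γτ₀ = 2.0355 × 2.20 μs = 4.4781 μs
d = vΔt = 0.871c × 4.4781 μs = 2.6113×10^8 m/s × 4.4781×10^-6 s = 1170 m

d ≈ 1170 m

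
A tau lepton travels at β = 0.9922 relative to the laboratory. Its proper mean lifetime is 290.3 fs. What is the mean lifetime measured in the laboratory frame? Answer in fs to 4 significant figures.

Δt ≈ 2329 fs

γ = 1/√(1 − 0.9922²) = 8.02207
Time dilation: Δt = γτ₀ = 8.02207 × 290.3 fs = 2329 fs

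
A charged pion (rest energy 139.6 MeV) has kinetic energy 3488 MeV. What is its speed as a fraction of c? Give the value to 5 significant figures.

β ≈ 0.99926

γ = 1 + K/(m₀c²) = 1 + 3488/139.6 = 25.98567
β = √(1 − 1/γ²) = 0.99926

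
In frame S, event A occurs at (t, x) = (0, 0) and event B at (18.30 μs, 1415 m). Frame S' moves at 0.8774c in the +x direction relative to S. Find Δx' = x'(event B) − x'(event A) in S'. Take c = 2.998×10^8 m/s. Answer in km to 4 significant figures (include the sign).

γ = 1/√(1 − 0.8774²) = 2.08438
Δx' = γ(Δx − vΔt) = 2.08438 × (1415 m − 0.8774×(2.998×10^8 m/s)×18.30×10^-6 s)
= 2.08438 × (-3398.71 m) = -7.084 km

Δx' ≈ -7.084 km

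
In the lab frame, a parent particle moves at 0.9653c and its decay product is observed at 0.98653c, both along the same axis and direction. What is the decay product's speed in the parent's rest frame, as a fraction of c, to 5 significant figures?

u' ≈ 0.44505c

Inverse velocity addition: u' = (u − v)/(1 − uv/c²)
= (0.98653 − 0.9653)/(1 − 0.98653×0.9653) = 0.021230/0.04770259 = 0.44505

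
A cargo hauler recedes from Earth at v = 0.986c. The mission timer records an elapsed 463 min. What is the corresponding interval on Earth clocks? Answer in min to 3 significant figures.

Δt ≈ 2780 min

γ = 1/√(1 − 0.986²) = 5.9972
Time dilation: Δt = γτ₀ = 5.9972 × 463 min = 2780 min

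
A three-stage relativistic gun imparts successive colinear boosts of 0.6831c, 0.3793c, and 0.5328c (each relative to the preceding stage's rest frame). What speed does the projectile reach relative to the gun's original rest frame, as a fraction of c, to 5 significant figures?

u ≈ 0.94965c

Compose boost 2: (0.3793 + 0.6831)/(1 + 0.3793×0.6831) = 1.0624/1.259100 = 0.8437774
Compose boost 3: (0.5328 + 0.8437774)/(1 + 0.5328×0.8437774) = 1.376577/1.449565 = 0.94965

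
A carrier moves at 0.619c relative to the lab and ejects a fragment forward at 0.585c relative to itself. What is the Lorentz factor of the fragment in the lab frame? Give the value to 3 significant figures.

u_lab = (0.585 + 0.619)/(1 + 0.585×0.619) = 1.204/1.36211 = 0.883919
γ = 1/√(1 − 0.883919²) = 2.14

γ ≈ 2.14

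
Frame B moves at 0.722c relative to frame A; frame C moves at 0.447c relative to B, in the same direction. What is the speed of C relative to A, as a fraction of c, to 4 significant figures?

u ≈ 0.8838c

Compose boost 2: (0.447 + 0.722)/(1 + 0.447×0.722) = 1.169/1.32273 = 0.8838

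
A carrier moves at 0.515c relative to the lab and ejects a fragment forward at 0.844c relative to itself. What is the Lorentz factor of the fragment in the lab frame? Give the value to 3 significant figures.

u_lab = (0.844 + 0.515)/(1 + 0.844×0.515) = 1.359/1.43466 = 0.947263
γ = 1/√(1 − 0.947263²) = 3.12

γ ≈ 3.12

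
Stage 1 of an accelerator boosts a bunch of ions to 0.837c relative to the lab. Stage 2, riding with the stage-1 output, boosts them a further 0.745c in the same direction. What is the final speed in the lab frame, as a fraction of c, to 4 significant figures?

u ≈ 0.9744c

Compose boost 2: (0.745 + 0.837)/(1 + 0.745×0.837) = 1.582/1.62356 = 0.9744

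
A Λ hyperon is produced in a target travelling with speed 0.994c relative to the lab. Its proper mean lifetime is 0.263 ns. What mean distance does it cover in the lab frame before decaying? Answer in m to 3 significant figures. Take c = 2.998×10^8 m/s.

γ = 1/√(1 − 0.994²) = 9.1424
Dilated lifetime: Δt = γτ₀ = 9.1424 × 0.263 ns = 2.4045 ns
d = vΔt = 0.994c × 2.4045 ns = 2.9800×10^8 m/s × 2.4045×10^-9 s = 0.717 m

d ≈ 0.717 m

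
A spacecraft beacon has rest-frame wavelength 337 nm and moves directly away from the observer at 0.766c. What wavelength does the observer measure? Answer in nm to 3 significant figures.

λ_obs ≈ 926 nm

Relativistic Doppler: λ_obs = λ_src √((1+β)/(1−β))
= 337 × √(1.7660/0.23400) = 337 × 2.7472 = 926 nm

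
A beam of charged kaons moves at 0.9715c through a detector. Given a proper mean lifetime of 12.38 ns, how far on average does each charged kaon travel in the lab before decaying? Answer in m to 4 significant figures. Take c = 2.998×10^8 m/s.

d ≈ 15.21 m

γ = 1/√(1 − 0.9715²) = 4.21871
Dilated lifetime: Δt = γτ₀ = 4.21871 × 12.38 ns = 52.2276 ns
d = vΔt = 0.9715c × 52.2276 ns = 2.91256×10^8 m/s × 5.22276×10^-8 s = 15.21 m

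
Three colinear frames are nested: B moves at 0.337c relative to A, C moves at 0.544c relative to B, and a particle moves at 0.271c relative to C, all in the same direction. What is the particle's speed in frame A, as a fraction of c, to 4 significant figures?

u ≈ 0.8450c

Compose boost 2: (0.544 + 0.337)/(1 + 0.544×0.337) = 0.8810/1.18333 = 0.744510
Compose boost 3: (0.271 + 0.744510)/(1 + 0.271×0.744510) = 1.01551/1.20176 = 0.8450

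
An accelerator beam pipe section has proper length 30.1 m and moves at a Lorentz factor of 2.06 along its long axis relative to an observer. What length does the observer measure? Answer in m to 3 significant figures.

L ≈ 14.6 m

γ = 2.06 (given)
Length contraction: L = L₀/γ = 30.1/2.06 = 14.6 m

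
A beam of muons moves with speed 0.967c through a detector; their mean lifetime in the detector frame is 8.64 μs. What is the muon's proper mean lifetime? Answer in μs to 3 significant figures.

τ₀ ≈ 2.20 μs

γ = 1/√(1 − 0.967²) = 3.9250
Proper time: τ₀ = Δt/γ = 8.64/3.9250 = 2.20 μs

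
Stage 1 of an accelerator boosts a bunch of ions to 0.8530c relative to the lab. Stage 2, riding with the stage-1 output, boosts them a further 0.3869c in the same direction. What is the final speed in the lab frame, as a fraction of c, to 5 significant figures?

u ≈ 0.93224c

Compose boost 2: (0.3869 + 0.8530)/(1 + 0.3869×0.8530) = 1.2399/1.330026 = 0.93224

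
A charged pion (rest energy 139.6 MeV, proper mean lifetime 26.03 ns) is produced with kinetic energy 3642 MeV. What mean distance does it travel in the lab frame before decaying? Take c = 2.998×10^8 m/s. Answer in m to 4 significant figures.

d ≈ 211.3 m

γ = 1 + K/(m₀c²) = 1 + 3642/139.6 = 27.0888
β = √(1 − 1/γ²) = 0.999318
Dilated lifetime: γτ₀ = 27.0888 × 26.03 ns = 705.122 ns
d = βc·γτ₀ = 0.999318 × (2.998×10^8 m/s) × 7.05122×10^-7 s = 211.3 m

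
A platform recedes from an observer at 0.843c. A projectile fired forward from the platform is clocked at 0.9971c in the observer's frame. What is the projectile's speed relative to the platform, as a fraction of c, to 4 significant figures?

u' ≈ 0.9665c

Inverse velocity addition: u' = (u − v)/(1 − uv/c²)
= (0.9971 − 0.843)/(1 − 0.9971×0.843) = 0.1541/0.159445 = 0.9665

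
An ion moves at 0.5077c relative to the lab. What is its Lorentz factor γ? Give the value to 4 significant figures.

γ ≈ 1.161

γ = 1/√(1 − β²) = 1/√(1 − 0.5077²) = 1/√(0.742241) = 1.161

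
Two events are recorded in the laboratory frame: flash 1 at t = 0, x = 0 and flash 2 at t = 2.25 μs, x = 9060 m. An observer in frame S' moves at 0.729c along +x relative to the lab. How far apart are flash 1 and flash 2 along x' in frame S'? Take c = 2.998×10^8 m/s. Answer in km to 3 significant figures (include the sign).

γ = 1/√(1 − 0.729²) = 1.4609
Δx' = γ(Δx − vΔt) = 1.4609 × (9060 m − 0.729×(2.998×10^8 m/s)×2.25×10^-6 s)
= 1.4609 × (8568.3 m) = 12.5 km

Δx' ≈ 12.5 km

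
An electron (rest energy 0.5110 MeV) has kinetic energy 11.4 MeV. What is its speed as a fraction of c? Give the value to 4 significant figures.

γ = 1 + K/(m₀c²) = 1 + 11.4/0.5110 = 23.3092
β = √(1 − 1/γ²) = 0.9991

β ≈ 0.9991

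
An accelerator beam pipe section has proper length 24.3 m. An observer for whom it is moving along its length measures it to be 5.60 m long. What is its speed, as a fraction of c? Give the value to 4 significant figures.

γ = L₀/L = 24.3/5.60 = 4.33929
β = √(1 − 1/γ²) = 0.9731

β ≈ 0.9731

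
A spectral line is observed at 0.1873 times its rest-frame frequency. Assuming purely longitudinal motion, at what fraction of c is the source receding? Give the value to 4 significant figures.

β ≈ 0.9322

f_obs/f_src = √((1−β)/(1+β)) = 0.1873  ⇒  (1−β)/(1+β) = 0.0350813
β = |1 − D²|/(1 + D²) = |1 − 0.0350813|/(1 + 0.0350813) = 0.9322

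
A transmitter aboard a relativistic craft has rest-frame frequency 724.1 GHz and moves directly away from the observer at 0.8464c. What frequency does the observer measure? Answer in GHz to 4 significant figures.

f_obs ≈ 208.8 GHz

Relativistic Doppler: f_obs = f_src √((1−β)/(1+β))
= 724.1 × √(0.153600/1.84640) = 724.1 × 0.288425 = 208.8 GHz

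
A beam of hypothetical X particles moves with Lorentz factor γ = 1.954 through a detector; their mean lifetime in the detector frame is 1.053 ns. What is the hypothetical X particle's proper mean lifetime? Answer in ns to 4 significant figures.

γ = 1.954 (given)
Proper time: τ₀ = Δt/γ = 1.053/1.954 = 0.5389 ns

τ₀ ≈ 0.5389 ns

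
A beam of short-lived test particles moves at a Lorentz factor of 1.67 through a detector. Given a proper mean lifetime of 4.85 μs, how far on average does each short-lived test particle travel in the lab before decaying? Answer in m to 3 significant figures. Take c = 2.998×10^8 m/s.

β = √(1 − 1/γ²) = √(1 − 1/1.67²) = 0.80090
Dilated lifetime: Δt = γτ₀ = 1.67 × 4.85 μs = 8.0995 μs
d = vΔt = 0.80090c × 8.0995 μs = 2.4011×10^8 m/s × 8.0995×10^-6 s = 1940 m

d ≈ 1940 m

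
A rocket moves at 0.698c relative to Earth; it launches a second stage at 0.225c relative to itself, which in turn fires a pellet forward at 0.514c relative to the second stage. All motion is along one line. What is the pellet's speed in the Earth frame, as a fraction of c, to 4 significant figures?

u ≈ 0.9303c

Compose boost 2: (0.225 + 0.698)/(1 + 0.225×0.698) = 0.9230/1.15705 = 0.797718
Compose boost 3: (0.514 + 0.797718)/(1 + 0.514×0.797718) = 1.31172/1.41003 = 0.9303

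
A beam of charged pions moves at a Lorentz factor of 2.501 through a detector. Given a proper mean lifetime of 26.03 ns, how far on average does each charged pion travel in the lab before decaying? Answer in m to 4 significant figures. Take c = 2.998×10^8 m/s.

d ≈ 17.89 m

β = √(1 − 1/γ²) = √(1 − 1/2.501²) = 0.916585
Dilated lifetime: Δt = γτ₀ = 2.501 × 26.03 ns = 65.1010 ns
d = vΔt = 0.916585c × 65.1010 ns = 2.74792×10^8 m/s × 6.51010×10^-8 s = 17.89 m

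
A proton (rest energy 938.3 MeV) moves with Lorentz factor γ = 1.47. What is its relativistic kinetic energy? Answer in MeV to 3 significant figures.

γ = 1.47 (given)
K = (γ − 1)m₀c² = (1.47 − 1) × 938.3 MeV = 0.47000 × 938.3 MeV = 441 MeV

K ≈ 441 MeV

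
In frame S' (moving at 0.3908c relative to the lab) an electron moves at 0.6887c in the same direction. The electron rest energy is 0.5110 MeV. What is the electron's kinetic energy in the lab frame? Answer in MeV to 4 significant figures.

K ≈ 0.4607 MeV

u_lab = (0.6887 + 0.3908)/(1 + 0.6887×0.3908) = 0.8505733
γ = 1/√(1 − 0.8505733²) = 1.90166
K = (γ − 1)m₀c² = (1.90166 − 1) × 0.5110 = 0.901660 × 0.5110 = 0.4607 MeV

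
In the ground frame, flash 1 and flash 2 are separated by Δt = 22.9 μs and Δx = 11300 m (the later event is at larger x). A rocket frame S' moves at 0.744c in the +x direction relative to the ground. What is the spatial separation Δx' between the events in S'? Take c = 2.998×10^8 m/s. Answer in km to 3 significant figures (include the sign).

Δx' ≈ 9.27 km

γ = 1/√(1 − 0.744²) = 1.4966
Δx' = γ(Δx − vΔt) = 1.4966 × (11300 m − 0.744×(2.998×10^8 m/s)×22.9×10^-6 s)
= 1.4966 × (6192.1 m) = 9.27 km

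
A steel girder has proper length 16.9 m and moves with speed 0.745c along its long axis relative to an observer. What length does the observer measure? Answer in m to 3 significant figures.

γ = 1/√(1 − 0.745²) = 1.4991
Length contraction: L = L₀/γ = 16.9/1.4991 = 11.3 m

L ≈ 11.3 m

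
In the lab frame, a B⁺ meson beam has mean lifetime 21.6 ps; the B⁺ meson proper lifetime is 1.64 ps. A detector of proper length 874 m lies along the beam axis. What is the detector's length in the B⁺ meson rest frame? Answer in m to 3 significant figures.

Time dilation ⇒ γ = Δt/τ₀ = 21.6/1.64 = 13.171
Length contraction: L = L₀/γ = 874/13.171 = 66.4 m

L ≈ 66.4 m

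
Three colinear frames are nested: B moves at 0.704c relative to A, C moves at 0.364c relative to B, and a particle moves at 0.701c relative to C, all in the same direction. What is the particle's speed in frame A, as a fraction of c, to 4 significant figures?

Compose boost 2: (0.364 + 0.704)/(1 + 0.364×0.704) = 1.068/1.25626 = 0.850145
Compose boost 3: (0.701 + 0.850145)/(1 + 0.701×0.850145) = 1.55115/1.59595 = 0.9719

u ≈ 0.9719c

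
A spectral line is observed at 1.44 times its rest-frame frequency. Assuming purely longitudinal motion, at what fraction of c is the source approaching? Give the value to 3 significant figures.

β ≈ 0.349

f_obs/f_src = √((1+β)/(1−β)) = 1.44  ⇒  (1+β)/(1−β) = 2.0736
β = |1 − D²|/(1 + D²) = |1 − 2.0736|/(1 + 2.0736) = 0.349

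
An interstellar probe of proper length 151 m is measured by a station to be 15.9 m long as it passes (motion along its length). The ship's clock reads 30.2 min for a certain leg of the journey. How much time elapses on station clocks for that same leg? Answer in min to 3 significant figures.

Δt ≈ 287 min

Length contraction ⇒ γ = L₀/L = 151/15.9 = 9.4969
Time dilation: Δt = γτ₀ = 9.4969 × 30.2 min = 287 min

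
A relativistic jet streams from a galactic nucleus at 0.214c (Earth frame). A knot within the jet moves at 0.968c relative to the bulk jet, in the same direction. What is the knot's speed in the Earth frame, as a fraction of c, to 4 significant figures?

Relativistic velocity addition: u = (u' + v)/(1 + u'v/c²)
= (0.968 + 0.214)/(1 + 0.968×0.214) = 1.182/1.20715 = 0.9792

u ≈ 0.9792c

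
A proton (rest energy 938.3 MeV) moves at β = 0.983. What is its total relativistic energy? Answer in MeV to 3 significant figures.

E ≈ 5110 MeV

γ = 1/√(1 − 0.983²) = 5.4465
E = γm₀c² = 5.4465 × 938.3 MeV = 5110 MeV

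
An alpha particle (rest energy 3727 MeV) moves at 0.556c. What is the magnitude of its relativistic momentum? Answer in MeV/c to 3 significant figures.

p ≈ 2490 MeV/c

γ = 1/√(1 − 0.556²) = 1.2031
p = γβm₀c = 1.2031 × 0.556 × 3727 MeV/c = 2490 MeV/c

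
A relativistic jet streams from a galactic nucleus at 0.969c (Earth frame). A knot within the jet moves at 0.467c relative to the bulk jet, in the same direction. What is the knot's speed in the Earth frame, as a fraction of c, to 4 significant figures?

u ≈ 0.9886c

Relativistic velocity addition: u = (u' + v)/(1 + u'v/c²)
= (0.467 + 0.969)/(1 + 0.467×0.969) = 1.436/1.45252 = 0.9886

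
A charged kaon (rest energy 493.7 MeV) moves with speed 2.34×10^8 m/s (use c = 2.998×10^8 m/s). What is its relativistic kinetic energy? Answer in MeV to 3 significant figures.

K ≈ 296 MeV

β = v/c = 2.34×10^8 / 2.998×10^8 = 0.78052
γ = 1/√(1 − 0.78052²) = 1.5997
K = (γ − 1)m₀c² = (1.5997 − 1) × 493.7 MeV = 0.59967 × 493.7 MeV = 296 MeV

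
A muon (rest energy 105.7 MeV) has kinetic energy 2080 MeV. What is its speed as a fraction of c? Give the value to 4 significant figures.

γ = 1 + K/(m₀c²) = 1 + 2080/105.7 = 20.6783
β = √(1 − 1/γ²) = 0.9988

β ≈ 0.9988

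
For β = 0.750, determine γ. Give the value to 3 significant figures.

γ = 1/√(1 − β²) = 1/√(1 − 0.750²) = 1/√(0.43750) = 1.51

γ ≈ 1.51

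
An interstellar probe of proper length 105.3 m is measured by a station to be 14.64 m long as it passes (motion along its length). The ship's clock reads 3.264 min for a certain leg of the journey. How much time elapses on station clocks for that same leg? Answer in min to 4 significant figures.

Δt ≈ 23.48 min

Length contraction ⇒ γ = L₀/L = 105.3/14.64 = 7.19262
Time dilation: Δt = γτ₀ = 7.19262 × 3.264 min = 23.48 min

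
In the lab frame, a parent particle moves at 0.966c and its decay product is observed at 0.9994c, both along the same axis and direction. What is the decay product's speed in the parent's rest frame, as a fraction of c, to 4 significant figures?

u' ≈ 0.9659c

Inverse velocity addition: u' = (u − v)/(1 − uv/c²)
= (0.9994 − 0.966)/(1 − 0.9994×0.966) = 0.03340/0.0345796 = 0.9659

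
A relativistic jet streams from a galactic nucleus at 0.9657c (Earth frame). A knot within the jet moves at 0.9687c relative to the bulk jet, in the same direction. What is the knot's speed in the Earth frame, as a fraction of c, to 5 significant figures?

u ≈ 0.99945c

Relativistic velocity addition: u = (u' + v)/(1 + u'v/c²)
= (0.9687 + 0.9657)/(1 + 0.9687×0.9657) = 1.9344/1.935474 = 0.99945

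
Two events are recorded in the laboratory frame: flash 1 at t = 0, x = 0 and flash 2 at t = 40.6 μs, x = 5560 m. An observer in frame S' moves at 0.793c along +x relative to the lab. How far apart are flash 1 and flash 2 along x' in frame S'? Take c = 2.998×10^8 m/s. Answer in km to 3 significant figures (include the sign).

γ = 1/√(1 − 0.793²) = 1.6414
Δx' = γ(Δx − vΔt) = 1.6414 × (5560 m − 0.793×(2.998×10^8 m/s)×40.6×10^-6 s)
= 1.6414 × (-4092.3 m) = -6.72 km

Δx' ≈ -6.72 km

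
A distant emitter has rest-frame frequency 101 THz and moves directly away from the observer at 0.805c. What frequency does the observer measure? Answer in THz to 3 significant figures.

Relativistic Doppler: f_obs = f_src √((1−β)/(1+β))
= 101 × √(0.19500/1.8050) = 101 × 0.32868 = 33.2 THz

f_obs ≈ 33.2 THz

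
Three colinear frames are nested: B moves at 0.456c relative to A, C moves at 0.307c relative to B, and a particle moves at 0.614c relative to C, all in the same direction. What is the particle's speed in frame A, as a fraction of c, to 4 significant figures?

u ≈ 0.9095c

Compose boost 2: (0.307 + 0.456)/(1 + 0.307×0.456) = 0.7630/1.13999 = 0.669303
Compose boost 3: (0.614 + 0.669303)/(1 + 0.614×0.669303) = 1.28330/1.41095 = 0.9095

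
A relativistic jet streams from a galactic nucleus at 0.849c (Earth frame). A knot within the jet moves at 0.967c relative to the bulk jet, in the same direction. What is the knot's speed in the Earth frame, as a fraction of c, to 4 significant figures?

u ≈ 0.9973c

Relativistic velocity addition: u = (u' + v)/(1 + u'v/c²)
= (0.967 + 0.849)/(1 + 0.967×0.849) = 1.816/1.82098 = 0.9973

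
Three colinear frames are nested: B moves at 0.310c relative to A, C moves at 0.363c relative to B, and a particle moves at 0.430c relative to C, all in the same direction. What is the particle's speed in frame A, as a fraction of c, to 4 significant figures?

u ≈ 0.8213c

Compose boost 2: (0.363 + 0.310)/(1 + 0.363×0.310) = 0.6730/1.11253 = 0.604928
Compose boost 3: (0.430 + 0.604928)/(1 + 0.430×0.604928) = 1.03493/1.26012 = 0.8213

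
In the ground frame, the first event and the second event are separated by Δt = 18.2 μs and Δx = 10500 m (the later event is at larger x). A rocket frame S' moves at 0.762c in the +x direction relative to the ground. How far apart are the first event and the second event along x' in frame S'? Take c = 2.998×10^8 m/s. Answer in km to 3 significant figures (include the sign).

γ = 1/√(1 − 0.762²) = 1.5442
Δx' = γ(Δx − vΔt) = 1.5442 × (10500 m − 0.762×(2.998×10^8 m/s)×18.2×10^-6 s)
= 1.5442 × (6342.3 m) = 9.79 km

Δx' ≈ 9.79 km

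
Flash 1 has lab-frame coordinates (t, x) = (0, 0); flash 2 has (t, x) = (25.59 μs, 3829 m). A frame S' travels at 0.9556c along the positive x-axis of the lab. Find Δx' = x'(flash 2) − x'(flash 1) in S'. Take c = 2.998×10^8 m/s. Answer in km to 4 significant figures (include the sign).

Δx' ≈ -11.89 km

γ = 1/√(1 − 0.9556²) = 3.39366
Δx' = γ(Δx − vΔt) = 3.39366 × (3829 m − 0.9556×(2.998×10^8 m/s)×25.59×10^-6 s)
= 3.39366 × (-3502.25 m) = -11.89 km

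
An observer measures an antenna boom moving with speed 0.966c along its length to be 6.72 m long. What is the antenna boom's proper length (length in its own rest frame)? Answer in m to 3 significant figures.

L₀ ≈ 26.0 m

γ = 1/√(1 − 0.966²) = 3.8678
L₀ = γL = 3.8678 × 6.72 = 26.0 m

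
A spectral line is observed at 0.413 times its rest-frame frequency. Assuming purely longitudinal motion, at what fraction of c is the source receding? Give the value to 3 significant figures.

f_obs/f_src = √((1−β)/(1+β)) = 0.413  ⇒  (1−β)/(1+β) = 0.17057
β = |1 − D²|/(1 + D²) = |1 − 0.17057|/(1 + 0.17057) = 0.709

β ≈ 0.709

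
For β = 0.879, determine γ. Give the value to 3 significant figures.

γ = 1/√(1 − β²) = 1/√(1 − 0.879²) = 1/√(0.22736) = 2.10

γ ≈ 2.10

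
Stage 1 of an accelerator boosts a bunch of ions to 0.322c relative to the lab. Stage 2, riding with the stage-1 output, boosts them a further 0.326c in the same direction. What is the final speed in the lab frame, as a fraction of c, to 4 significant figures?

u ≈ 0.5864c

Compose boost 2: (0.326 + 0.322)/(1 + 0.326×0.322) = 0.6480/1.10497 = 0.5864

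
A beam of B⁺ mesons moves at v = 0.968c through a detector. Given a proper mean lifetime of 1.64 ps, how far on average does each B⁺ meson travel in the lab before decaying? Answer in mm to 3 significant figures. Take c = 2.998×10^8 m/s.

γ = 1/√(1 − 0.968²) = 3.9849
Dilated lifetime: Δt = γτ₀ = 3.9849 × 1.64 ps = 6.5352 ps
d = vΔt = 0.968c × 6.5352 ps = 2.9021×10^8 m/s × 6.5352×10^-12 s = 1.90 mm

d ≈ 1.90 mm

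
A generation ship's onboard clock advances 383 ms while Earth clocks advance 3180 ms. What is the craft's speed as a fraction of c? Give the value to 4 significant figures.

β ≈ 0.9927

γ = Δt/τ₀ = 3180/383 = 8.30287
β = √(1 − 1/γ²) = √(1 − 1/8.30287²) = 0.9927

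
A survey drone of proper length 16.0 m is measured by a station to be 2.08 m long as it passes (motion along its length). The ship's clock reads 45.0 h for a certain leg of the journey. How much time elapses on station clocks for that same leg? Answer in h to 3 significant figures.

Length contraction ⇒ γ = L₀/L = 16.0/2.08 = 7.6923
Time dilation: Δt = γτ₀ = 7.6923 × 45.0 h = 346 h

Δt ≈ 346 h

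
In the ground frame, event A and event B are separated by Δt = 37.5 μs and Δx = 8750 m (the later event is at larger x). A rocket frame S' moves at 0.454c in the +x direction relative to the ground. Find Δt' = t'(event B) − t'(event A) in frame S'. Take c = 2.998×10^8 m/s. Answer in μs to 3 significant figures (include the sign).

γ = 1/√(1 − 0.454²) = 1.1223
Δt' = γ(Δt − vΔx/c²) = 1.1223 × (37.5 μs − 0.454×8750 m / (2.998×10^8 m/s))
= 1.1223 × (24.249 μs) = 27.2 μs

Δt' ≈ 27.2 μs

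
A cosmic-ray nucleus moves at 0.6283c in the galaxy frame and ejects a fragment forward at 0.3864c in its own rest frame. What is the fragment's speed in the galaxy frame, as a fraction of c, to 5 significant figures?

Compose boost 2: (0.3864 + 0.6283)/(1 + 0.3864×0.6283) = 1.0147/1.242775 = 0.81648

u ≈ 0.81648c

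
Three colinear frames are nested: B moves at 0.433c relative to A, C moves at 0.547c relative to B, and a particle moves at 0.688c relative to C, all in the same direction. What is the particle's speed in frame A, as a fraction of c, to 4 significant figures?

u ≈ 0.9581c

Compose boost 2: (0.547 + 0.433)/(1 + 0.547×0.433) = 0.9800/1.23685 = 0.792335
Compose boost 3: (0.688 + 0.792335)/(1 + 0.688×0.792335) = 1.48033/1.54513 = 0.9581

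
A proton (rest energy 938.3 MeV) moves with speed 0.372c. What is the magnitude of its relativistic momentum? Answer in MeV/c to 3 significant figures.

p ≈ 376 MeV/c

γ = 1/√(1 − 0.372²) = 1.0773
p = γβm₀c = 1.0773 × 0.372 × 938.3 MeV/c = 376 MeV/c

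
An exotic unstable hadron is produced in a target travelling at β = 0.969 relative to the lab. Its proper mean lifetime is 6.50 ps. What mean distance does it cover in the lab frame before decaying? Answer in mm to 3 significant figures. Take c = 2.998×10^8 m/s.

γ = 1/√(1 − 0.969²) = 4.0476
Dilated lifetime: Δt = γτ₀ = 4.0476 × 6.50 ps = 26.309 ps
d = vΔt = 0.969c × 26.309 ps = 2.9051×10^8 m/s × 2.6309×10^-11 s = 7.64 mm

d ≈ 7.64 mm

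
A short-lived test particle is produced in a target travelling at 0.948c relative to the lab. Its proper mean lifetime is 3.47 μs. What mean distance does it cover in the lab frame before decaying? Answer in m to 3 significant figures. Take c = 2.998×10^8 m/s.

d ≈ 3100 m

γ = 1/√(1 − 0.948²) = 3.1420
Dilated lifetime: Δt = γτ₀ = 3.1420 × 3.47 μs = 10.903 μs
d = vΔt = 0.948c × 10.903 μs = 2.8421×10^8 m/s × 1.0903×10^-5 s = 3100 m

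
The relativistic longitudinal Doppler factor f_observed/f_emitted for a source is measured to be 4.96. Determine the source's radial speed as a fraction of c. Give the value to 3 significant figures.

β ≈ 0.922

f_obs/f_src = √((1+β)/(1−β)) = 4.96  ⇒  (1+β)/(1−β) = 24.602
β = |1 − D²|/(1 + D²) = |1 − 24.602|/(1 + 24.602) = 0.922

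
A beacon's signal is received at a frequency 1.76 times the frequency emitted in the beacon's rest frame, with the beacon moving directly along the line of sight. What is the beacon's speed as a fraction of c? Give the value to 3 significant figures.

f_obs/f_src = √((1+β)/(1−β)) = 1.76  ⇒  (1+β)/(1−β) = 3.0976
β = |1 − D²|/(1 + D²) = |1 − 3.0976|/(1 + 3.0976) = 0.512

β ≈ 0.512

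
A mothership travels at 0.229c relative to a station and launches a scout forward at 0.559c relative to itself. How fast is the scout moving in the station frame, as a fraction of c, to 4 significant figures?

u ≈ 0.6986c

Compose boost 2: (0.559 + 0.229)/(1 + 0.559×0.229) = 0.7880/1.12801 = 0.6986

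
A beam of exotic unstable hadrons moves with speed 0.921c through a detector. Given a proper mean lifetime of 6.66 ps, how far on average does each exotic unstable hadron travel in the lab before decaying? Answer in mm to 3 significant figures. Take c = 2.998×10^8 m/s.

γ = 1/√(1 − 0.921²) = 2.5670
Dilated lifetime: Δt = γτ₀ = 2.5670 × 6.66 ps = 17.096 ps
d = vΔt = 0.921c × 17.096 ps = 2.7612×10^8 m/s × 1.7096×10^-11 s = 4.72 mm

d ≈ 4.72 mm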